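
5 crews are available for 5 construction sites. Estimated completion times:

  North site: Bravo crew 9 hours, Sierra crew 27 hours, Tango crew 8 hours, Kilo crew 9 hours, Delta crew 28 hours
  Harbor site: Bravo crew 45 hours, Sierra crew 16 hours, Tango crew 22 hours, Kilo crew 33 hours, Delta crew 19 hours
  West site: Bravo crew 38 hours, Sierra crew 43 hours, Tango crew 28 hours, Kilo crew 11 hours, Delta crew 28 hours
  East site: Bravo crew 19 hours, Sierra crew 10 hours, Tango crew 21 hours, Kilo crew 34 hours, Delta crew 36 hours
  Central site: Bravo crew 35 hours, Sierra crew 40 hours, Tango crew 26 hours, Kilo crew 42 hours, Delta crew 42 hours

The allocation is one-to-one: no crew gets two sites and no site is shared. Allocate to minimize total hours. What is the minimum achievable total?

Minimum total: 75 hours

Optimal: Bravo crew→North site (9 hours), Sierra crew→East site (10 hours), Tango crew→Central site (26 hours), Kilo crew→West site (11 hours), Delta crew→Harbor site (19 hours) — total 9+10+26+11+19 = 75 hours.
Min-entry greedy (repeatedly take the single cheapest remaining cell) gives 83 hours, worse by 8.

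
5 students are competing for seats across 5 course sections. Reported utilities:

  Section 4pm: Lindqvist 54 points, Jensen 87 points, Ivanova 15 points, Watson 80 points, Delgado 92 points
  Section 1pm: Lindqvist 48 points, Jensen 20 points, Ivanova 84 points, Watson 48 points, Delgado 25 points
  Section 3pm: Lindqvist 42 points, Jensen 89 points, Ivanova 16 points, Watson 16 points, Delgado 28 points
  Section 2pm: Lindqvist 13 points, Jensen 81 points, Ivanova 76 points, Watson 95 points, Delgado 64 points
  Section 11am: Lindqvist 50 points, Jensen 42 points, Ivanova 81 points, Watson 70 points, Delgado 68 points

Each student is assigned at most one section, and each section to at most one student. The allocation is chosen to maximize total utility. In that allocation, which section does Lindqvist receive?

Treat this as an assignment problem: match each student to one section.
Optimal: Lindqvist→Section 11am (50 points), Jensen→Section 3pm (89 points), Ivanova→Section 1pm (84 points), Watson→Section 2pm (95 points), Delgado→Section 4pm (92 points) — total 50+89+84+95+92 = 410 points.
Row-greedy (each student in turn takes its best remaining section) gives 390 points, worse by 20.
Swapping Lindqvist↔Delgado (Lindqvist→Section 4pm 54 points, Delgado→Section 11am 68 points) loses 20.
Every other assignment is strictly worse.
Lindqvist's own top section is Section 4pm (54 points), but forcing Lindqvist→Section 4pm and reassigning the rest optimally gives only 390 points — worse by 20.

Lindqvist receives Section 11am.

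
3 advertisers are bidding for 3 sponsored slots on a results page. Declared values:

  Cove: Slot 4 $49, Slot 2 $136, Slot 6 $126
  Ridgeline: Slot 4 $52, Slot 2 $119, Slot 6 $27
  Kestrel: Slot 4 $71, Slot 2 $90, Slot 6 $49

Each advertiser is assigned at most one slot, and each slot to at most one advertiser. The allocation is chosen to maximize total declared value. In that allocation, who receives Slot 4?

This is the linear assignment problem.
Optimal: Cove→Slot 6 ($126), Ridgeline→Slot 2 ($119), Kestrel→Slot 4 ($71) — total 126+119+71 = $316.
Column-greedy (each slot in turn goes to its best remaining advertiser) gives $234, worse by 82.
Swapping Kestrel↔Ridgeline (Kestrel→Slot 2 $90, Ridgeline→Slot 4 $52) loses 48.
Checked against all permutations: $316 is optimal.
Kestrel's own top slot is Slot 2 ($90), but forcing Kestrel→Slot 2 and reassigning the rest optimally gives only $268 — worse by 48.

Kestrel receives Slot 4.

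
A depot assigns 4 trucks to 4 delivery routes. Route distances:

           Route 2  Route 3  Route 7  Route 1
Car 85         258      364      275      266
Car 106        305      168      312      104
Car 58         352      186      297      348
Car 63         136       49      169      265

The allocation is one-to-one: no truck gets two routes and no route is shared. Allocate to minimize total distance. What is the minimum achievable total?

Optimal: Car 85→Route 7 (275 km), Car 106→Route 1 (104 km), Car 58→Route 3 (186 km), Car 63→Route 2 (136 km) — total 275+104+186+136 = 701 km.
Column-greedy (each route in turn goes to its cheapest remaining truck) gives 927 km, worse by 226.

Minimum total: 701 km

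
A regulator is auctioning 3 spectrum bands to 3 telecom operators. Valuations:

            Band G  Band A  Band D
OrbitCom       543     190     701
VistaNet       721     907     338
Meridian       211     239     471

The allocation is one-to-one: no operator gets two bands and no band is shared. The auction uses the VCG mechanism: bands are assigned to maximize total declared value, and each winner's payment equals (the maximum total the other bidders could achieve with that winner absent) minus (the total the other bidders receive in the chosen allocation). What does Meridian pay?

Efficient allocation: OrbitCom→Band G ($543M), VistaNet→Band A ($907M), Meridian→Band D ($471M); total welfare W = $1921M.
Meridian receives Band D at value $471M, so the others get W − 471 = $1450M.
Without Meridian: best allocation of the remaining 2 bidders over all 3 bands is OrbitCom→Band D ($701M), VistaNet→Band A ($907M), total $1608M.
VCG payment = (others' best without Meridian) − (others' welfare with Meridian) = 1608 − 1450 = $158M.

Meridian pays $158M.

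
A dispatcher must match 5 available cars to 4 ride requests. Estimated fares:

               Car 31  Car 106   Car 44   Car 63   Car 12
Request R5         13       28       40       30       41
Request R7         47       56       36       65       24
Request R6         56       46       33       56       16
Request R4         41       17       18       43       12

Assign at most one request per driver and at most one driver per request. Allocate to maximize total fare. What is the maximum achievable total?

Optimal: Car 12→Request R5 ($41), Car 106→Request R7 ($56), Car 31→Request R6 ($56), Car 63→Request R4 ($43) — total 41+56+56+43 = $196.
Max-entry greedy (repeatedly take the single best remaining cell) gives $180, worse by 16.

Maximum total: $196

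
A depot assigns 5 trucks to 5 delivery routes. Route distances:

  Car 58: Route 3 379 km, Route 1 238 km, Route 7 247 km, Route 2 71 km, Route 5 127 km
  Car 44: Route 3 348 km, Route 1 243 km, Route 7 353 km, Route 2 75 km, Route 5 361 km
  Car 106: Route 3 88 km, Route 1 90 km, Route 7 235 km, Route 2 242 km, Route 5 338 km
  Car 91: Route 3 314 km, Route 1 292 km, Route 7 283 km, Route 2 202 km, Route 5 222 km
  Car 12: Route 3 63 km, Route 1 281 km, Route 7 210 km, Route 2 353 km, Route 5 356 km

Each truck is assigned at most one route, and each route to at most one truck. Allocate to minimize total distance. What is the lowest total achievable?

This is a one-to-one assignment (minimum-cost bipartite matching).
Optimal: Car 58→Route 5 (127 km), Car 44→Route 2 (75 km), Car 106→Route 1 (90 km), Car 91→Route 7 (283 km), Car 12→Route 3 (63 km) — total 127+75+90+283+63 = 638 km.
Min-entry greedy (repeatedly take the single cheapest remaining cell) gives 799 km, worse by 161.
Swapping Car 106↔Car 58 (Car 106→Route 5 338 km, Car 58→Route 1 238 km) adds 359.
No other one-to-one assignment undercuts 638 km.

Minimum total: 638 km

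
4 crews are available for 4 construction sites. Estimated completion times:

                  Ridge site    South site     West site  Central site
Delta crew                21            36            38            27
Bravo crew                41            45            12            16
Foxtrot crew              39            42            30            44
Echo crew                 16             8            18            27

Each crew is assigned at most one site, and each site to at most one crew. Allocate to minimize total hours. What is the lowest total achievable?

Optimal: Delta crew→Ridge site (21 hours), Bravo crew→Central site (16 hours), Foxtrot crew→West site (30 hours), Echo crew→South site (8 hours) — total 21+16+30+8 = 75 hours.
Column-greedy (each site in turn goes to its cheapest remaining crew) gives 108 hours, worse by 33.

Min total: 75 hours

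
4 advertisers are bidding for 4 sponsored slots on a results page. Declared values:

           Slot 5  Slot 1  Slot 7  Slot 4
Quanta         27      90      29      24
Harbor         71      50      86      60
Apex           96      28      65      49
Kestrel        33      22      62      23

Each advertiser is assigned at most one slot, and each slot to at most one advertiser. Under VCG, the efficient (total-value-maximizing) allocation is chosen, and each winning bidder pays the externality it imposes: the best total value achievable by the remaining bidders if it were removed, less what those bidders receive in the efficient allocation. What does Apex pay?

Apex pays $11.

Efficient allocation: Quanta→Slot 1 ($90), Harbor→Slot 4 ($60), Apex→Slot 5 ($96), Kestrel→Slot 7 ($62); total welfare W = $308.
Apex receives Slot 5 at value $96, so the others get W − 96 = $212.
Without Apex: best allocation of the remaining 3 bidders over all 4 slots is Quanta→Slot 1 ($90), Harbor→Slot 5 ($71), Kestrel→Slot 7 ($62), total $223.
VCG payment = (others' best without Apex) − (others' welfare with Apex) = 223 − 212 = $11.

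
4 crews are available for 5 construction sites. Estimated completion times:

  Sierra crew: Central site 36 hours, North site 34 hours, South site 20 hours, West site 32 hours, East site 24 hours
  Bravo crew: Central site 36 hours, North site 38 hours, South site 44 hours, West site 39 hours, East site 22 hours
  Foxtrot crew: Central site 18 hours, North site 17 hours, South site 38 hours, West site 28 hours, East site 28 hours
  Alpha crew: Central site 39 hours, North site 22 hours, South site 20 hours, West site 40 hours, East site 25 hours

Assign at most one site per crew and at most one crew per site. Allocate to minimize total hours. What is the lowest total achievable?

Min total: 82 hours

Optimal: Sierra crew→South site (20 hours), Bravo crew→East site (22 hours), Foxtrot crew→Central site (18 hours), Alpha crew→North site (22 hours) — total 20+22+18+22 = 82 hours.
Column-greedy (each site in turn goes to its cheapest remaining crew) gives 99 hours, worse by 17.
Next-best assignment: Sierra crew→West site, Bravo crew→East site, Foxtrot crew→North site, Alpha crew→South site = 91 hours.
Swapping Sierra crew↔Bravo crew (Sierra crew→East site 24 hours, Bravo crew→South site 44 hours) adds 26.
No other one-to-one assignment undercuts 82 hours.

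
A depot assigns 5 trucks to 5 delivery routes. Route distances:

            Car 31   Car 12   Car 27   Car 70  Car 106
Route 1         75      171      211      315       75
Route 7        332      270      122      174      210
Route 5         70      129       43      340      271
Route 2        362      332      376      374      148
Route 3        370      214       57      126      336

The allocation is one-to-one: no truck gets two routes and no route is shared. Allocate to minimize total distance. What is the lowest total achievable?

Optimal: Car 31→Route 1 (75 km), Car 12→Route 5 (129 km), Car 27→Route 3 (57 km), Car 70→Route 7 (174 km), Car 106→Route 2 (148 km) — total 75+129+57+174+148 = 583 km.
Row-greedy (each truck in turn takes its cheapest remaining route) gives 620 km, worse by 37.
Checked against all permutations: 583 km is optimal.

Min total: 583 km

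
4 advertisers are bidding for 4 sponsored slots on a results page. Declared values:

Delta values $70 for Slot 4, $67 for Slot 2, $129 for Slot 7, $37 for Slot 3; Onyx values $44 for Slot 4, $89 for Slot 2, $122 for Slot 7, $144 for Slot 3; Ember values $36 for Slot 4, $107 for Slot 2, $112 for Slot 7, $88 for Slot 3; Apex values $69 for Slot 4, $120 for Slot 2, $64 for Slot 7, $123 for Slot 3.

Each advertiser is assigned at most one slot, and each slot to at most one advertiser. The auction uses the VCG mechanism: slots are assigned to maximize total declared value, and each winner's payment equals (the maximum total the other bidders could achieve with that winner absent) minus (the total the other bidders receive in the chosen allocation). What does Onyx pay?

Efficient allocation: Delta→Slot 7 ($129), Onyx→Slot 3 ($144), Ember→Slot 2 ($107), Apex→Slot 4 ($69); total welfare W = $449.
Onyx receives Slot 3 at value $144, so the others get W − 144 = $305.
Without Onyx: best allocation of the remaining 3 bidders over all 4 slots is Delta→Slot 7 ($129), Ember→Slot 2 ($107), Apex→Slot 3 ($123), total $359.
VCG payment = (others' best without Onyx) − (others' welfare with Onyx) = 359 − 305 = $54.

Onyx pays $54.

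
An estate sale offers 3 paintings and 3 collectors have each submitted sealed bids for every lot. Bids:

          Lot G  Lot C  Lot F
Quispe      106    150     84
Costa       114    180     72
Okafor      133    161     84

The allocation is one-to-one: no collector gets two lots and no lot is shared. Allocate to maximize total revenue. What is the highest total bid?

Maximum total: $397

Optimal: Quispe→Lot F ($84), Costa→Lot C ($180), Okafor→Lot G ($133) — total 84+180+133 = $397.
Row-greedy (each collector in turn takes its best remaining lot) gives $348, worse by 49.
Next-best assignment: Quispe→Lot G, Costa→Lot C, Okafor→Lot F = $370.
Every other assignment is strictly worse.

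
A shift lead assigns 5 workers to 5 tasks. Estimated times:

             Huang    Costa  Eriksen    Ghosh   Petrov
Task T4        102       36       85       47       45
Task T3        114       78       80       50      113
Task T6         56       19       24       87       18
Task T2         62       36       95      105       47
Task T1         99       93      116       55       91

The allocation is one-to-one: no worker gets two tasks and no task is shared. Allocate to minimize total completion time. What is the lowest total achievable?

Min total: 251 min

Optimal: Huang→Task T2 (62 min), Costa→Task T4 (36 min), Eriksen→Task T3 (80 min), Ghosh→Task T1 (55 min), Petrov→Task T6 (18 min) — total 62+36+80+55+18 = 251 min.
Row-greedy (each worker in turn takes its cheapest remaining task) gives 274 min, worse by 23.
Next-best assignment: Huang→Task T1, Costa→Task T2, Eriksen→Task T6, Ghosh→Task T3, Petrov→Task T4 = 254 min.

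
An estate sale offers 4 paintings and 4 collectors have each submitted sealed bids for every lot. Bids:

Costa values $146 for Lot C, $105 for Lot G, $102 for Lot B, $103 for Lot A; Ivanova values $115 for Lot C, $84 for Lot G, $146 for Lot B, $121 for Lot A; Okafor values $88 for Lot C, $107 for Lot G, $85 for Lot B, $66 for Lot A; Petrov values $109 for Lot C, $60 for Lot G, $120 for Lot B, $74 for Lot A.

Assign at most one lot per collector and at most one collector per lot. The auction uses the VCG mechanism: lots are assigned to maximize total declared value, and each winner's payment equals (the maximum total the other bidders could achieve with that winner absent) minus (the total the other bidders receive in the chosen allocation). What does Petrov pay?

Efficient allocation: Costa→Lot C ($146), Ivanova→Lot A ($121), Okafor→Lot G ($107), Petrov→Lot B ($120); total welfare W = $494.
Petrov receives Lot B at value $120, so the others get W − 120 = $374.
Without Petrov: best allocation of the remaining 3 bidders over all 4 lots is Costa→Lot C ($146), Ivanova→Lot B ($146), Okafor→Lot G ($107), total $399.
VCG payment = (others' best without Petrov) − (others' welfare with Petrov) = 399 − 374 = $25.

Petrov pays $25.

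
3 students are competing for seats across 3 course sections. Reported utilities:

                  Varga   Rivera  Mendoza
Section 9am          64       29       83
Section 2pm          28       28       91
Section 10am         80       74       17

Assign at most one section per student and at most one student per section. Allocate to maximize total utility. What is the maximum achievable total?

Maximum total: 229 points

Optimal: Varga→Section 9am (64 points), Rivera→Section 10am (74 points), Mendoza→Section 2pm (91 points) — total 64+74+91 = 229 points.
Row-greedy (each student in turn takes its best remaining section) gives 200 points, worse by 29.
Next-best assignment: Varga→Section 10am, Rivera→Section 9am, Mendoza→Section 2pm = 200 points.
Swapping Rivera↔Varga (Rivera→Section 9am 29 points, Varga→Section 10am 80 points) loses 29.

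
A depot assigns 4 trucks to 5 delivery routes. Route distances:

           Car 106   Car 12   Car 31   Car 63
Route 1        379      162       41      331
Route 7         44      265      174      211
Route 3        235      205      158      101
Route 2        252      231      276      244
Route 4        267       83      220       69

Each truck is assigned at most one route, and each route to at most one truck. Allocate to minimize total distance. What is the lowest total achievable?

Min total: 269 km

Optimal: Car 106→Route 7 (44 km), Car 12→Route 4 (83 km), Car 31→Route 1 (41 km), Car 63→Route 3 (101 km) — total 44+83+41+101 = 269 km.
Column-greedy (each route in turn goes to its cheapest remaining truck) gives 417 km, worse by 148.
Next-best assignment: Car 106→Route 7, Car 12→Route 3, Car 31→Route 1, Car 63→Route 4 = 359 km.
No other one-to-one assignment undercuts 269 km.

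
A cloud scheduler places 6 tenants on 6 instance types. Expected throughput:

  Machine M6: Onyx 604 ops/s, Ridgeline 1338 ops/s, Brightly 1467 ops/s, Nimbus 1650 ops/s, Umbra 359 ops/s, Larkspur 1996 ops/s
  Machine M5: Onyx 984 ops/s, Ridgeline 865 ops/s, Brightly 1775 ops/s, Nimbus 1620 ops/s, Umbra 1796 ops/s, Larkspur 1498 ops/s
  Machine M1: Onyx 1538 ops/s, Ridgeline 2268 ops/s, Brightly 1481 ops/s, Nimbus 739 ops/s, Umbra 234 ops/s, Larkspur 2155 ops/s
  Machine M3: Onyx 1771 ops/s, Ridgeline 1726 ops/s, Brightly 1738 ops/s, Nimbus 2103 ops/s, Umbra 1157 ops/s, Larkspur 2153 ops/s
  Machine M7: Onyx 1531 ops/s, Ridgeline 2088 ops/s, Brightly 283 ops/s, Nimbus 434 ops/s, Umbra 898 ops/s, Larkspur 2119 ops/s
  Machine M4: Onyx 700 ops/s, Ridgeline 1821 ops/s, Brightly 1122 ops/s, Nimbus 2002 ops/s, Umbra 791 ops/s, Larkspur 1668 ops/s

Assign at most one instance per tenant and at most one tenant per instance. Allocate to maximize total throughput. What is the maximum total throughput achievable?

Max total: 11423 ops/s

Optimal: Onyx→Machine M3 (1771 ops/s), Ridgeline→Machine M1 (2268 ops/s), Brightly→Machine M6 (1467 ops/s), Nimbus→Machine M4 (2002 ops/s), Umbra→Machine M5 (1796 ops/s), Larkspur→Machine M7 (2119 ops/s) — total 1771+2268+1467+2002+1796+2119 = 11423 ops/s.
Row-greedy (each tenant in turn takes its best remaining instance) gives 10710 ops/s, worse by 713.
Next-best assignment: Onyx→Machine M7, Ridgeline→Machine M1, Brightly→Machine M3, Nimbus→Machine M4, Umbra→Machine M5, Larkspur→Machine M6 = 11331 ops/s.
No other one-to-one assignment exceeds 11423 ops/s.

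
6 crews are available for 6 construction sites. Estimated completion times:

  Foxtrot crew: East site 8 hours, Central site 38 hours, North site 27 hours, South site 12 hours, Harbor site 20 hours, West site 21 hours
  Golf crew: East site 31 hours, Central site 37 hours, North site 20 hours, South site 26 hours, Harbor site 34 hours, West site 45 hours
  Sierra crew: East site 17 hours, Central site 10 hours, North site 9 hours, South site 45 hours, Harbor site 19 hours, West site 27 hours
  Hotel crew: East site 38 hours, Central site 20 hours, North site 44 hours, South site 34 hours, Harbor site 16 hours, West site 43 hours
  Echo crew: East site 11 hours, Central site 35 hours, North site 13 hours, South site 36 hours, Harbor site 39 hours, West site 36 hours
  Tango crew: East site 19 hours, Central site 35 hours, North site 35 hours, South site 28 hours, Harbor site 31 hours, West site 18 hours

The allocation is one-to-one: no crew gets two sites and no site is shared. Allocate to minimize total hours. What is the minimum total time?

This is the linear assignment problem.
Optimal: Foxtrot crew→South site (12 hours), Golf crew→North site (20 hours), Sierra crew→Central site (10 hours), Hotel crew→Harbor site (16 hours), Echo crew→East site (11 hours), Tango crew→West site (18 hours) — total 12+20+10+16+11+18 = 87 hours.
Min-entry greedy (repeatedly take the single cheapest remaining cell) gives 112 hours, worse by 25.
Swapping Hotel crew↔Foxtrot crew (Hotel crew→South site 34 hours, Foxtrot crew→Harbor site 20 hours) adds 26.

Min total: 87 hours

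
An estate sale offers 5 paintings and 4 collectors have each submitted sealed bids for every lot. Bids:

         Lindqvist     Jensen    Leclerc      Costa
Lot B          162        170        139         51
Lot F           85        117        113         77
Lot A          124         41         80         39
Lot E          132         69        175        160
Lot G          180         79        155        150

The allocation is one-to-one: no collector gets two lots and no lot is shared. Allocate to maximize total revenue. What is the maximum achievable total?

Treat this as an assignment problem: match each collector to one lot.
Optimal: Lindqvist→Lot G ($180), Jensen→Lot B ($170), Leclerc→Lot F ($113), Costa→Lot E ($160) — total 180+170+113+160 = $623.
Max-entry greedy (repeatedly take the single best remaining cell) gives $602, worse by 21.
Swapping Jensen↔Lindqvist (Jensen→Lot G $79, Lindqvist→Lot B $162) loses 109.

Maximum total: $623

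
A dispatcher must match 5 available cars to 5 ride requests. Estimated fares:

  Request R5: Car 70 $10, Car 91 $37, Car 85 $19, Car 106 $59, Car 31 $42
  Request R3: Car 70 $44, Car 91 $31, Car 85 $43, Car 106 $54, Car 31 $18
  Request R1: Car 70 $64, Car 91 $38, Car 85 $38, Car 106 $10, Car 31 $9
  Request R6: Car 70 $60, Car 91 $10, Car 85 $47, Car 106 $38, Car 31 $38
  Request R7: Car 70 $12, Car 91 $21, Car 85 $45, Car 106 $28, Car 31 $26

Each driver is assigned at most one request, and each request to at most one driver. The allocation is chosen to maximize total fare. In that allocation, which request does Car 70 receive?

Car 70 receives Request R6.

Optimal: Car 70→Request R6 ($60), Car 91→Request R1 ($38), Car 85→Request R7 ($45), Car 106→Request R3 ($54), Car 31→Request R5 ($42) — total 60+38+45+54+42 = $239.
Column-greedy (each request in turn goes to its best remaining driver) gives $214, worse by 25.
Next-best assignment: Car 70→Request R1, Car 91→Request R5, Car 85→Request R7, Car 106→Request R3, Car 31→Request R6 = $238.
Checked against all permutations: $239 is optimal.
Car 70's own top request is Request R1 ($64), but forcing Car 70→Request R1 and reassigning the rest optimally gives only $238 — worse by 1.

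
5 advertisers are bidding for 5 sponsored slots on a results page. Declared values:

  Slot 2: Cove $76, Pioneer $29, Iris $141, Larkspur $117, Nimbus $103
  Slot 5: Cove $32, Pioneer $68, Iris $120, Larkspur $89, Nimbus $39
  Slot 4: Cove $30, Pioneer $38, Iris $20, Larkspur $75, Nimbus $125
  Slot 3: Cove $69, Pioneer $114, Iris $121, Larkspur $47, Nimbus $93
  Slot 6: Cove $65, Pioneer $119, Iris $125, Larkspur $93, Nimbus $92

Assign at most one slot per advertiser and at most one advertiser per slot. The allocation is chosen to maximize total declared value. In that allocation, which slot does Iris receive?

Optimal: Cove→Slot 3 ($69), Pioneer→Slot 6 ($119), Iris→Slot 5 ($120), Larkspur→Slot 2 ($117), Nimbus→Slot 4 ($125) — total 69+119+120+117+125 = $550.
Row-greedy (each advertiser in turn takes its best remaining slot) gives $530, worse by 20.
Iris's own top slot is Slot 2 ($141), but forcing Iris→Slot 2 and reassigning the rest optimally gives only $543 — worse by 7.

Iris receives Slot 5.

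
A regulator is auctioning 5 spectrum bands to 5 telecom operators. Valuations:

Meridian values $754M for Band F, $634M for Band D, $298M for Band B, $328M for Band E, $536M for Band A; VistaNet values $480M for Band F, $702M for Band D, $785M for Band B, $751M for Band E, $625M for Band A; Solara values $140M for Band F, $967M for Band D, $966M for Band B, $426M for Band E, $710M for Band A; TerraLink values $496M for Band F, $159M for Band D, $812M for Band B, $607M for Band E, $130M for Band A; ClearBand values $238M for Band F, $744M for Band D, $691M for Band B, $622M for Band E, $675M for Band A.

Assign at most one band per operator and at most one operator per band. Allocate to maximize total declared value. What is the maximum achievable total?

Max total: $3959M

Optimal: Meridian→Band F ($754M), VistaNet→Band E ($751M), Solara→Band D ($967M), TerraLink→Band B ($812M), ClearBand→Band A ($675M) — total 754+751+967+812+675 = $3959M.
Row-greedy (each operator in turn takes its best remaining band) gives $3788M, worse by 171.
Next-best assignment: Meridian→Band F, VistaNet→Band B, Solara→Band D, TerraLink→Band E, ClearBand→Band A = $3788M.
Every other assignment is strictly worse.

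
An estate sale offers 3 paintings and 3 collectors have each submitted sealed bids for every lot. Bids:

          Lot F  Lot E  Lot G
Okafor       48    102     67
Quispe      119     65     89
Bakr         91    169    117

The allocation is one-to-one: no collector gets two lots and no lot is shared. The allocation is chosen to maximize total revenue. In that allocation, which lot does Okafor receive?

Treat this as an assignment problem: match each collector to one lot.
Optimal: Okafor→Lot G ($67), Quispe→Lot F ($119), Bakr→Lot E ($169) — total 67+119+169 = $355.
Next-best assignment: Okafor→Lot E, Quispe→Lot F, Bakr→Lot G = $338.
Swapping Bakr↔Okafor (Bakr→Lot G $117, Okafor→Lot E $102) loses 17.
Okafor's own top lot is Lot E ($102), but forcing Okafor→Lot E and reassigning the rest optimally gives only $338 — worse by 17.

Okafor receives Lot G.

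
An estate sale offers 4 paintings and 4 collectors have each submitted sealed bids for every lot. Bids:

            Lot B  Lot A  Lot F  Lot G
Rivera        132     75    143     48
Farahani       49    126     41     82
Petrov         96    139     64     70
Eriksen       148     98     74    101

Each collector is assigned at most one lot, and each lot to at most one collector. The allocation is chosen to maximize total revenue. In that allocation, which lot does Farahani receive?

Optimal: Rivera→Lot F ($143), Farahani→Lot G ($82), Petrov→Lot A ($139), Eriksen→Lot B ($148) — total 143+82+139+148 = $512.
Swapping Eriksen↔Petrov (Eriksen→Lot A $98, Petrov→Lot B $96) loses 93.
No other one-to-one assignment exceeds $512.
Farahani's own top lot is Lot A ($126), but forcing Farahani→Lot A and reassigning the rest optimally gives only $487 — worse by 25.

Farahani receives Lot G.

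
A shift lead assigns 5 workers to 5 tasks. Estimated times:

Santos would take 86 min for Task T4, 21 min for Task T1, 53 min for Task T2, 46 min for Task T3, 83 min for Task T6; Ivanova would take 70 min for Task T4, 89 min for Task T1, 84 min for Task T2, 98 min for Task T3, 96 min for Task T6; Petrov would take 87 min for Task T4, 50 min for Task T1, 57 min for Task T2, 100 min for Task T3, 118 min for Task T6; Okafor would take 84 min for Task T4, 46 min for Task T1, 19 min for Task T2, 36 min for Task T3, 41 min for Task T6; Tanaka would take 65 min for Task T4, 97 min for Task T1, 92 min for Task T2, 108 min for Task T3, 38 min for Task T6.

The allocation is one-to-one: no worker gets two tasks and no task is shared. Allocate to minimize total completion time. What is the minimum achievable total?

Minimum total: 222 min

Treat this as an assignment problem: match each worker to one task.
Optimal: Santos→Task T1 (21 min), Ivanova→Task T4 (70 min), Petrov→Task T2 (57 min), Okafor→Task T3 (36 min), Tanaka→Task T6 (38 min) — total 21+70+57+36+38 = 222 min.
Min-entry greedy (repeatedly take the single cheapest remaining cell) gives 248 min, worse by 26.
Every other assignment is strictly worse.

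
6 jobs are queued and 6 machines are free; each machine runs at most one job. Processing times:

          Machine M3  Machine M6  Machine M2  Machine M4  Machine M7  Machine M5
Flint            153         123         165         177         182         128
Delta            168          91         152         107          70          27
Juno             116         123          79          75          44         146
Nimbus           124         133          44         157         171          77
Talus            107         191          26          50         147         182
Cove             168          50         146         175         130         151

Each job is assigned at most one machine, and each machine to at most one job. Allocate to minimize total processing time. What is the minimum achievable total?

Treat this as an assignment problem: match each job to one machine.
Optimal: Flint→Machine M3 (153 min), Delta→Machine M5 (27 min), Juno→Machine M7 (44 min), Nimbus→Machine M2 (44 min), Talus→Machine M4 (50 min), Cove→Machine M6 (50 min) — total 153+27+44+44+50+50 = 368 min.
Column-greedy (each machine in turn goes to its cheapest remaining job) gives 474 min, worse by 106.

Minimum total: 368 min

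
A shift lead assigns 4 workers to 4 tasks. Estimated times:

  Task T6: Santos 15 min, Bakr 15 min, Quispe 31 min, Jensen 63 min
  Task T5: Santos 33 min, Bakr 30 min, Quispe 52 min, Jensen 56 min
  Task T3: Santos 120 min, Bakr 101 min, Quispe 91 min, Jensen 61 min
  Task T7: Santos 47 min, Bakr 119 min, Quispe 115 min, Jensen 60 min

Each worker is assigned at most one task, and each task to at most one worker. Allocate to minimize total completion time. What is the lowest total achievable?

This is a one-to-one assignment (minimum-cost bipartite matching).
Optimal: Santos→Task T7 (47 min), Bakr→Task T5 (30 min), Quispe→Task T6 (31 min), Jensen→Task T3 (61 min) — total 47+30+31+61 = 169 min.
Swapping Quispe↔Bakr (Quispe→Task T5 52 min, Bakr→Task T6 15 min) adds 6.
Checked against all permutations: 169 min is optimal.

Min total: 169 min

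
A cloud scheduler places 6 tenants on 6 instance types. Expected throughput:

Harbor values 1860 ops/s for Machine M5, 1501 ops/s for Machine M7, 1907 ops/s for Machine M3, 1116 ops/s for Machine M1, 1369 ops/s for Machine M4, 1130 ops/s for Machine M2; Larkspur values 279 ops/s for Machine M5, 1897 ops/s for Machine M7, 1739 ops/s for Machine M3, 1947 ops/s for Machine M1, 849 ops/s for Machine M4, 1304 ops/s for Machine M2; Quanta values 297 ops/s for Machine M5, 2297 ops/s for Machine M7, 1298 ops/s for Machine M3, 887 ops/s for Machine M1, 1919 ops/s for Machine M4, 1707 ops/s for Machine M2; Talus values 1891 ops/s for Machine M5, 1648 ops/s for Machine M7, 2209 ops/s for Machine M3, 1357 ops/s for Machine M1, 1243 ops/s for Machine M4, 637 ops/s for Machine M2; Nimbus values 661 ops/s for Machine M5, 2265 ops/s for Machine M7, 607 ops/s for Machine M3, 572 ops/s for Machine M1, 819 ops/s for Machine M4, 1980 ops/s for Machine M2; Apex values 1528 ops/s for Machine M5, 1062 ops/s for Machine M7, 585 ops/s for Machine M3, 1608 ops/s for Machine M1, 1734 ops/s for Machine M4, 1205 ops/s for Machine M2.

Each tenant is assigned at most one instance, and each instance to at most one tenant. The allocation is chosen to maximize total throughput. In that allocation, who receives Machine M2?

Nimbus receives Machine M2.

Treat this as an assignment problem: match each tenant to one instance.
Optimal: Harbor→Machine M5 (1860 ops/s), Larkspur→Machine M1 (1947 ops/s), Quanta→Machine M7 (2297 ops/s), Talus→Machine M3 (2209 ops/s), Nimbus→Machine M2 (1980 ops/s), Apex→Machine M4 (1734 ops/s) — total 1860+1947+2297+2209+1980+1734 = 12027 ops/s.
Column-greedy (each instance in turn goes to its best remaining tenant) gives 11756 ops/s, worse by 271.
Next-best assignment: Harbor→Machine M3, Larkspur→Machine M1, Quanta→Machine M7, Talus→Machine M5, Nimbus→Machine M2, Apex→Machine M4 = 11756 ops/s.
No other one-to-one assignment exceeds 12027 ops/s.
Nimbus's own top instance is Machine M7 (2265 ops/s), but forcing Nimbus→Machine M7 and reassigning the rest optimally gives only 11722 ops/s — worse by 305.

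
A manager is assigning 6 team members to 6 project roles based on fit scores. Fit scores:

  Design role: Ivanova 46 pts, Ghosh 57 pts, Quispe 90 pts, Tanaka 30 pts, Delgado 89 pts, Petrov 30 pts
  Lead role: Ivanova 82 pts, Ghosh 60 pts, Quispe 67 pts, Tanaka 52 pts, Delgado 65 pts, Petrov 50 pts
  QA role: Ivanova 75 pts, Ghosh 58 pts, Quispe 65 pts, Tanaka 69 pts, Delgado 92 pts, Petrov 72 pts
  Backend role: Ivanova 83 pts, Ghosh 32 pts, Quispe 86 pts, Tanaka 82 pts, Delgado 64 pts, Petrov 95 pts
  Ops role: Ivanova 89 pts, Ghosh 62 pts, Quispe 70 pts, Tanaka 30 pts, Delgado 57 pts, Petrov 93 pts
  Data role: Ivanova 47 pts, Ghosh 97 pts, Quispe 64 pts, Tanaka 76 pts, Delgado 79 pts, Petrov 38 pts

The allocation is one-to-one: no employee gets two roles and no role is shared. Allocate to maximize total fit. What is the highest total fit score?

Max total: 536 pts

Optimal: Ivanova→Lead role (82 pts), Ghosh→Data role (97 pts), Quispe→Design role (90 pts), Tanaka→Backend role (82 pts), Delgado→QA role (92 pts), Petrov→Ops role (93 pts) — total 82+97+90+82+92+93 = 536 pts.
Max-entry greedy (repeatedly take the single best remaining cell) gives 515 pts, worse by 21.
No other one-to-one assignment exceeds 536 pts.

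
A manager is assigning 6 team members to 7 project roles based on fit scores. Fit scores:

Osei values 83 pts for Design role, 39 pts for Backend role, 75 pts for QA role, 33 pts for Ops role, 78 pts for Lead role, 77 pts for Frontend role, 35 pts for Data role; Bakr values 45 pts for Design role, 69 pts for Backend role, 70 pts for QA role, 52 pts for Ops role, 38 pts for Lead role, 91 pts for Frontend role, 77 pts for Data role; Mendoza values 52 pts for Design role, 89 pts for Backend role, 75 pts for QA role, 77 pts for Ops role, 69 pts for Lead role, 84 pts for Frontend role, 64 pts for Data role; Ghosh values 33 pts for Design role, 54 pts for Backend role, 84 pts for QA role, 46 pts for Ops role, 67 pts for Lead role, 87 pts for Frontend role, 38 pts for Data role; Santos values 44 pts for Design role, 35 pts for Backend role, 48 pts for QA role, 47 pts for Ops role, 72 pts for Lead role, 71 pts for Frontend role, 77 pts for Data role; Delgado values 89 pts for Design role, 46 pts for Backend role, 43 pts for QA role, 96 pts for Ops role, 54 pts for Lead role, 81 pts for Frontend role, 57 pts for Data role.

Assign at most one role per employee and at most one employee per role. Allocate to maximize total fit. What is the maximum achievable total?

Maximum total: 520 pts

Optimal: Osei→Design role (83 pts), Bakr→Frontend role (91 pts), Mendoza→Backend role (89 pts), Ghosh→QA role (84 pts), Santos→Data role (77 pts), Delgado→Ops role (96 pts) — total 83+91+89+84+77+96 = 520 pts.
Column-greedy (each role in turn goes to its best remaining employee) gives 463 pts, worse by 57.
Next-best assignment: Osei→Design role, Bakr→Frontend role, Mendoza→Backend role, Ghosh→QA role, Santos→Lead role, Delgado→Ops role = 515 pts.
Swapping Ghosh↔Santos (Ghosh→Data role 38 pts, Santos→QA role 48 pts) loses 75.
Every other assignment is strictly worse.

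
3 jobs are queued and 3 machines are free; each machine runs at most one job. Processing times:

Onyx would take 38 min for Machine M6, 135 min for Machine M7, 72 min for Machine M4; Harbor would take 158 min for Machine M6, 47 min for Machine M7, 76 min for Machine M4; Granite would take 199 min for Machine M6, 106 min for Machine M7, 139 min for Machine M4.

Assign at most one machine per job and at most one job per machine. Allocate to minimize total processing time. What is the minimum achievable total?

Min total: 220 min

Optimal: Onyx→Machine M6 (38 min), Harbor→Machine M4 (76 min), Granite→Machine M7 (106 min) — total 38+76+106 = 220 min.
Column-greedy (each machine in turn goes to its cheapest remaining job) gives 224 min, worse by 4.
Next-best assignment: Onyx→Machine M6, Harbor→Machine M7, Granite→Machine M4 = 224 min.
Swapping Granite↔Onyx (Granite→Machine M6 199 min, Onyx→Machine M7 135 min) adds 190.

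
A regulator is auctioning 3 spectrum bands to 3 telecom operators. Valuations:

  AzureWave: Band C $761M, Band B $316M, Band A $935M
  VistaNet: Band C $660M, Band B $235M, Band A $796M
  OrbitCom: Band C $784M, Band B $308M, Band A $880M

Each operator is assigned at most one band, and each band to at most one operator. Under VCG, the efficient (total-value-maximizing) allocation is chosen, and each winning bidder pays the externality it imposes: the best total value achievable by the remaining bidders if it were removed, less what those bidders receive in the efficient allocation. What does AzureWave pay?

AzureWave pays $561M.

Efficient allocation: AzureWave→Band A ($935M), VistaNet→Band B ($235M), OrbitCom→Band C ($784M); total welfare W = $1954M.
AzureWave receives Band A at value $935M, so the others get W − 935 = $1019M.
Without AzureWave: best allocation of the remaining 2 bidders over all 3 bands is VistaNet→Band A ($796M), OrbitCom→Band C ($784M), total $1580M.
VCG payment = (others' best without AzureWave) − (others' welfare with AzureWave) = 1580 − 1019 = $561M.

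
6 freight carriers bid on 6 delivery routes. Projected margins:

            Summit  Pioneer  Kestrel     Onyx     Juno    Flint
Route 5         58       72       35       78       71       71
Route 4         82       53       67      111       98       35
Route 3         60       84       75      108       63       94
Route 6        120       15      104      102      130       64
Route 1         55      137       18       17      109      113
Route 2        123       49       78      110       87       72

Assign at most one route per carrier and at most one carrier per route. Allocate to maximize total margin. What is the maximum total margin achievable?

Optimal: Summit→Route 2 ($123k), Pioneer→Route 1 ($137k), Kestrel→Route 3 ($75k), Onyx→Route 4 ($111k), Juno→Route 6 ($130k), Flint→Route 5 ($71k) — total 123+137+75+111+130+71 = $647k.
Every other assignment is strictly worse.

Maximum total: $647k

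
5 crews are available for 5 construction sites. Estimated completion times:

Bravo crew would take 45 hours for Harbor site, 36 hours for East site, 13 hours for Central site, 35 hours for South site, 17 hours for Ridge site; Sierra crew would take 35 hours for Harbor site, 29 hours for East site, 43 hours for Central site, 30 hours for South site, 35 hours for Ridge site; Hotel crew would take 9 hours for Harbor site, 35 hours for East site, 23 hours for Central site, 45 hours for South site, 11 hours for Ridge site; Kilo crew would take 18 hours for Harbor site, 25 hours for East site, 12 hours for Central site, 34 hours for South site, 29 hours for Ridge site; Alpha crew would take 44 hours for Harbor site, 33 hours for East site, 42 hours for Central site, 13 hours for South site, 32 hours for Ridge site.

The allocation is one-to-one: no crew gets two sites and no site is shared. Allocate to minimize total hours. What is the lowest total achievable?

Optimal: Bravo crew→Ridge site (17 hours), Sierra crew→East site (29 hours), Hotel crew→Harbor site (9 hours), Kilo crew→Central site (12 hours), Alpha crew→South site (13 hours) — total 17+29+9+12+13 = 80 hours.
Column-greedy (each site in turn goes to its cheapest remaining crew) gives 95 hours, worse by 15.
Swapping Sierra crew↔Bravo crew (Sierra crew→Ridge site 35 hours, Bravo crew→East site 36 hours) adds 25.

Min total: 80 hours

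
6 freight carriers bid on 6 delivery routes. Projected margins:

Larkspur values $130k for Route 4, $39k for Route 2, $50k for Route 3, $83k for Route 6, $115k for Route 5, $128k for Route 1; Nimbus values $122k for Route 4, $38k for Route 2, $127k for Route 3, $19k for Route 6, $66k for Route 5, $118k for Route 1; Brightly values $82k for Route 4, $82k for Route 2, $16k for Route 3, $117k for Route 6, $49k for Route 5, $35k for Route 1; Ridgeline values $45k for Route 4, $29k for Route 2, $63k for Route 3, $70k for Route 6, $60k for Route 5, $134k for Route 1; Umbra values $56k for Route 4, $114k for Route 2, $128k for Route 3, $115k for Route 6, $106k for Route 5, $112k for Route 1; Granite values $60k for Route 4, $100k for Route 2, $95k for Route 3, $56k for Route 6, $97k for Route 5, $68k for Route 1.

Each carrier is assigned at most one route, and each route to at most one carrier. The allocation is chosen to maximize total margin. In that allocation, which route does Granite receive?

Granite receives Route 5.

Optimal: Larkspur→Route 4 ($130k), Nimbus→Route 3 ($127k), Brightly→Route 6 ($117k), Ridgeline→Route 1 ($134k), Umbra→Route 2 ($114k), Granite→Route 5 ($97k) — total 130+127+117+134+114+97 = $719k.
Max-entry greedy (repeatedly take the single best remaining cell) gives $675k, worse by 44.
Granite's own top route is Route 2 ($100k), but forcing Granite→Route 2 and reassigning the rest optimally gives only $716k — worse by 3.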